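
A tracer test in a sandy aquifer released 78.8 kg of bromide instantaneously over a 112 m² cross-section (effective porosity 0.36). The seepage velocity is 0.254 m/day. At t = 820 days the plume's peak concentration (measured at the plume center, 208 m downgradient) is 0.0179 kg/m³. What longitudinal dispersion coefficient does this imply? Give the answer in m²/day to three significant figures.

At the plume center C_max = M/(n_e·A·√(4πDt)), so D = M²/(4πt·(n_e·A·C_max)²).
n_e·A·C_max = 0.36 × 112 × 0.0179 = 0.7217 kg/m.
D = 78.8²/(4π × 820 × 0.7217²) = 1.16 m²/day.

1.16 m²/day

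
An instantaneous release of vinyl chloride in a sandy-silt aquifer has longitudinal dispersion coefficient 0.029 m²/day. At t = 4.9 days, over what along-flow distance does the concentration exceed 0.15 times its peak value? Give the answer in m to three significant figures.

2.08 m

The plume is Gaussian with σ = √(2Dt) = √(2 × 0.029 × 4.9) = 0.5331 m.
C/C_peak = exp(−Δx²/(2σ²)) = 0.15 ⇒ Δx = σ·√(−2 ln 0.15) = 0.5331 × 1.948 = 1.038 m.
Width = 2Δx = 2.08 m.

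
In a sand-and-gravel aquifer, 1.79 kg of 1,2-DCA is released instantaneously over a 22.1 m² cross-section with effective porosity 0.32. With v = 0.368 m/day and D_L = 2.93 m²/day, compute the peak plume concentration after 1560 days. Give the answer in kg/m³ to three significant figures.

The peak of an instantaneous 1D plume sits at x = vt; there the Gaussian factor is 1 and C_max = M/(n_e·A·√(4πDt)), where n_e·A is the pore area the mass is dissolved in.
√(4πDt) = √(4π × 2.93 × 1560) = 239.7 m, so C_max = 1.79/(0.32 × 22.1 × 239.7) = 0.00106 kg/m³.

0.00106 kg/m³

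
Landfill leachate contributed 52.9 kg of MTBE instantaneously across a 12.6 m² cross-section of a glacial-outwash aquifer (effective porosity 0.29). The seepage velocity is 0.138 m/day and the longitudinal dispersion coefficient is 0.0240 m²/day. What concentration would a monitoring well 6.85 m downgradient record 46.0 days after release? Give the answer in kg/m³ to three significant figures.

For an instantaneous plane source, C(x,t) = M/(n_e·A·√(4πDt)) · exp(−(x−vt)²/(4Dt)), with n_e·A the pore (flow) area.
Plume center vt = 0.138 × 46.0 = 6.348 m, so the well at 6.85 m is 0.502 m downgradient of the peak.
√(4πDt) = 3.725 m, giving peak height M/(n_e·A·√(4πDt)) = 52.9/(0.29 × 12.6 × 3.725) = 3.887 kg/m³.
(x−vt)²/(4Dt) = (0.502)²/(4 × 0.0240 × 46.0) = 0.05707; exp(−0.05707) = 0.9445.
C = 3.887 × 0.9445 = 3.67 kg/m³.

3.67 kg/m³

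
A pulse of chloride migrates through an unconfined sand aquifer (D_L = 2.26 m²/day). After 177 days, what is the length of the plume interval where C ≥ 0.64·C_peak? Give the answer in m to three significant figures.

53.4 m

The plume is Gaussian with σ = √(2Dt) = √(2 × 2.26 × 177) = 28.28 m.
C/C_peak = exp(−Δx²/(2σ²)) = 0.64 ⇒ Δx = σ·√(−2 ln 0.64) = 28.28 × 0.9448 = 26.72 m.
Width = 2Δx = 53.4 m.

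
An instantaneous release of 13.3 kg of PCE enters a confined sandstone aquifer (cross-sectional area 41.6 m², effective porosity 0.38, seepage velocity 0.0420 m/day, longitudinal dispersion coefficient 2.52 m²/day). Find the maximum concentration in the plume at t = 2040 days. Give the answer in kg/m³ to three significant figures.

The peak of an instantaneous 1D plume sits at x = vt; there the Gaussian factor is 1 and C_max = M/(n_e·A·√(4πDt)), where n_e·A is the pore area the mass is dissolved in.
√(4πDt) = √(4π × 2.52 × 2040) = 254.2 m, so C_max = 13.3/(0.38 × 41.6 × 254.2) = 0.00331 kg/m³.

0.00331 kg/m³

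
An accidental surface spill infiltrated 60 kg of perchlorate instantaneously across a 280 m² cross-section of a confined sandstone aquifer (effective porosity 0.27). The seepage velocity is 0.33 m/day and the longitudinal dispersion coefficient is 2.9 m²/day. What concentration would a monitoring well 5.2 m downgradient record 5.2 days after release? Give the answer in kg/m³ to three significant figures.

For an instantaneous plane source, C(x,t) = M/(n_e·A·√(4πDt)) · exp(−(x−vt)²/(4Dt)), with n_e·A the pore (flow) area.
Plume center vt = 0.33 × 5.2 = 1.716 m, so the well at 5.2 m is 3.484 m downgradient of the peak.
√(4πDt) = 13.77 m, giving peak height M/(n_e·A·√(4πDt)) = 60/(0.27 × 280 × 13.77) = 0.05764 kg/m³.
(x−vt)²/(4Dt) = (3.484)²/(4 × 2.9 × 5.2) = 0.2012; exp(−0.2012) = 0.8177.
C = 0.05764 × 0.8177 = 0.0471 kg/m³.

0.0471 kg/m³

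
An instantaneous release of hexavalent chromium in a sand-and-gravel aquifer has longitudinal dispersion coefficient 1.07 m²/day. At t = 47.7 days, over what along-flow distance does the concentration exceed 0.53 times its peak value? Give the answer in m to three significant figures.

22.8 m

The plume is Gaussian with σ = √(2Dt) = √(2 × 1.07 × 47.7) = 10.10 m.
C/C_peak = exp(−Δx²/(2σ²)) = 0.53 ⇒ Δx = σ·√(−2 ln 0.53) = 10.10 × 1.127 = 11.38 m.
Width = 2Δx = 22.8 m.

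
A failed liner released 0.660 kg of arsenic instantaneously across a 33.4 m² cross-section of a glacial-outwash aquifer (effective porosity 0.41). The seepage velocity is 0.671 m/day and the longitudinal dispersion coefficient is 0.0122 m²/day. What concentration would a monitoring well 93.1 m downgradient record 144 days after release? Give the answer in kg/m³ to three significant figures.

For an instantaneous plane source, C(x,t) = M/(n_e·A·√(4πDt)) · exp(−(x−vt)²/(4Dt)), with n_e·A the pore (flow) area.
Plume center vt = 0.671 × 144 = 96.624 m, so the well at 93.1 m is 3.524 m upgradient of the peak.
√(4πDt) = 4.699 m, giving peak height M/(n_e·A·√(4πDt)) = 0.660/(0.41 × 33.4 × 4.699) = 0.01026 kg/m³.
(x−vt)²/(4Dt) = (-3.524)²/(4 × 0.0122 × 144) = 1.767; exp(−1.767) = 0.1708.
C = 0.01026 × 0.1708 = 0.00175 kg/m³.

0.00175 kg/m³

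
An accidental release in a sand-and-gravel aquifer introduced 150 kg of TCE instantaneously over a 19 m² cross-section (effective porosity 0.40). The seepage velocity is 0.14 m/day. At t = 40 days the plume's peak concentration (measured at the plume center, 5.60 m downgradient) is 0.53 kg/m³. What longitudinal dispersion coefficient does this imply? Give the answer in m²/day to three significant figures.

2.76 m²/day

At the plume center C_max = M/(n_e·A·√(4πDt)), so D = M²/(4πt·(n_e·A·C_max)²).
n_e·A·C_max = 0.40 × 19 × 0.53 = 4.028 kg/m.
D = 150²/(4π × 40 × 4.028²) = 2.76 m²/day.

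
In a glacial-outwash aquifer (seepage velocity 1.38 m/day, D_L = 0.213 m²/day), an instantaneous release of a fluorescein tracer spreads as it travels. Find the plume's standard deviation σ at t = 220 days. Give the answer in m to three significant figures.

Dispersive spreading gives a Gaussian with σ² = 2Dt; advection only shifts the center.
σ = √(2 × 0.213 × 220) = 9.68 m.

9.68 m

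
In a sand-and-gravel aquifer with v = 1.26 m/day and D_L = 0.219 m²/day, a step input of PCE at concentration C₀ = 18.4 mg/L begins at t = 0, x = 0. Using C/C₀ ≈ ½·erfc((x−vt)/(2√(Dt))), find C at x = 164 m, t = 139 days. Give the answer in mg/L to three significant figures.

For a continuous step input, C/C₀ ≈ ½·erfc((x−vt)/(2√(Dt))).
vt = 1.26 × 139 = 175.14 m and 2√(Dt) = 2√(0.219 × 139) = 11.03 m.
Argument (x−vt)/(2√(Dt)) = (164 − 175.14)/11.03 = -1.010; ½·erfc(-1.010) = 0.9234.
C = 18.4 × 0.9234 = 17.0 mg/L.

17.0 mg/L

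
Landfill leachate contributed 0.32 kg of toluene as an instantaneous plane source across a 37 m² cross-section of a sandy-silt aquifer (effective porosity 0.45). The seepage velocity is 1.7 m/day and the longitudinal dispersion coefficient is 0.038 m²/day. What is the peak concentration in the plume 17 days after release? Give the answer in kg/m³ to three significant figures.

The peak of an instantaneous 1D plume sits at x = vt; there the Gaussian factor is 1 and C_max = M/(n_e·A·√(4πDt)), where n_e·A is the pore area the mass is dissolved in.
√(4πDt) = √(4π × 0.038 × 17) = 2.849 m, so C_max = 0.32/(0.45 × 37 × 2.849) = 0.00675 kg/m³.

0.00675 kg/m³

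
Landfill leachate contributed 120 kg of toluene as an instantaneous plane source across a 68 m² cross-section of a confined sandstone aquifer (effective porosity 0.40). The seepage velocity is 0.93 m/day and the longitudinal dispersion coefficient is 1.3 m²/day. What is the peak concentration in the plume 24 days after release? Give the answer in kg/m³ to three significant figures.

0.223 kg/m³

The peak of an instantaneous 1D plume sits at x = vt; there the Gaussian factor is 1 and C_max = M/(n_e·A·√(4πDt)), where n_e·A is the pore area the mass is dissolved in.
√(4πDt) = √(4π × 1.3 × 24) = 19.80 m, so C_max = 120/(0.40 × 68 × 19.80) = 0.223 kg/m³.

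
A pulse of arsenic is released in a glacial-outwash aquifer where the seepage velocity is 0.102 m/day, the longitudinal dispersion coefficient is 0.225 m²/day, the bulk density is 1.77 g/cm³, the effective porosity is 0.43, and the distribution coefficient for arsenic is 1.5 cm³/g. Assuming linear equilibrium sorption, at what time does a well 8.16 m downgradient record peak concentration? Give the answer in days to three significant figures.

Retardation factor R = 1 + ρ_b·K_d/n = 1 + 1.77 × 1.5/0.43 = 7.174.
Sorption retards both mechanisms: v_R = v/R = 0.01422 m/day, D_R = D/R = 0.03136 m²/day.
Peak time from v_R²t² + 2D_R t − x² = 0: t = (√(D_R² + v_R²x²) − D_R)/v_R².
√(D_R² + v_R²x²) = √(0.03136² + 0.01422² × 8.16²) = 0.1202; v_R² = 0.0002022.
t = (0.1202 − 0.03136)/0.0002022 = 439 days.

439 days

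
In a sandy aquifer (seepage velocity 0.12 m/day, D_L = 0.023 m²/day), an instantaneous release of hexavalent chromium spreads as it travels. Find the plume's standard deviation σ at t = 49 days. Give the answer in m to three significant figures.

1.50 m

Dispersive spreading gives a Gaussian with σ² = 2Dt; advection only shifts the center.
σ = √(2 × 0.023 × 49) = 1.50 m.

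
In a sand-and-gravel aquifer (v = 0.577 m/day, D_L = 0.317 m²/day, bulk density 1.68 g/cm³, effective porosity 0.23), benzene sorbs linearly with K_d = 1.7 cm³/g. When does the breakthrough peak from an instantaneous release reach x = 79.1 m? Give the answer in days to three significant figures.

1830 days

Retardation factor R = 1 + ρ_b·K_d/n = 1 + 1.68 × 1.7/0.23 = 13.42.
Sorption retards both mechanisms: v_R = v/R = 0.04300 m/day, D_R = D/R = 0.02362 m²/day.
Peak time from v_R²t² + 2D_R t − x² = 0: t = (√(D_R² + v_R²x²) − D_R)/v_R².
√(D_R² + v_R²x²) = √(0.02362² + 0.04300² × 79.1²) = 3.401; v_R² = 0.001849.
t = (3.401 − 0.02362)/0.001849 = 1830 days.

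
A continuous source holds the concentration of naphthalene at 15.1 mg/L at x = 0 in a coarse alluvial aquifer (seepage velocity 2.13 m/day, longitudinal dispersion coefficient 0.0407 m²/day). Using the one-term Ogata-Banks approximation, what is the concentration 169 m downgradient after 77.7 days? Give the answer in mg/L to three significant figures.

1.24 mg/L

For a continuous step input, C/C₀ ≈ ½·erfc((x−vt)/(2√(Dt))).
vt = 2.13 × 77.7 = 165.501 m and 2√(Dt) = 2√(0.0407 × 77.7) = 3.557 m.
Argument (x−vt)/(2√(Dt)) = (169 − 165.501)/3.557 = 0.9837; ½·erfc(0.9837) = 0.08209.
C = 15.1 × 0.08209 = 1.24 mg/L.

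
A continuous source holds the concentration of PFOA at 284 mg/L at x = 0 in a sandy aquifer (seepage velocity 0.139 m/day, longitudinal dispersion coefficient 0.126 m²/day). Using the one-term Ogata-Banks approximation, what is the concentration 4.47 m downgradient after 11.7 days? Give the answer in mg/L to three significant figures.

13.9 mg/L

For a continuous step input, C/C₀ ≈ ½·erfc((x−vt)/(2√(Dt))).
vt = 0.139 × 11.7 = 1.6263 m and 2√(Dt) = 2√(0.126 × 11.7) = 2.428 m.
Argument (x−vt)/(2√(Dt)) = (4.47 − 1.6263)/2.428 = 1.171; ½·erfc(1.171) = 0.04886.
C = 284 × 0.04886 = 13.9 mg/L.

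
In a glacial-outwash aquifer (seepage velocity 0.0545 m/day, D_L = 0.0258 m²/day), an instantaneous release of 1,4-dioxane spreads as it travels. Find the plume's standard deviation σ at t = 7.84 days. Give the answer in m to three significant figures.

0.636 m

Dispersive spreading gives a Gaussian with σ² = 2Dt; advection only shifts the center.
σ = √(2 × 0.0258 × 7.84) = 0.636 m.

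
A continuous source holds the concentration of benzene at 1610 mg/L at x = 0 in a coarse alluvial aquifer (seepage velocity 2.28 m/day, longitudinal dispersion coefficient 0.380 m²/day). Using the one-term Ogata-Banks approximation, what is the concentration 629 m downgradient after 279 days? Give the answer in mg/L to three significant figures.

1110 mg/L

For a continuous step input, C/C₀ ≈ ½·erfc((x−vt)/(2√(Dt))).
vt = 2.28 × 279 = 636.12 m and 2√(Dt) = 2√(0.380 × 279) = 20.59 m.
Argument (x−vt)/(2√(Dt)) = (629 − 636.12)/20.59 = -0.3458; ½·erfc(-0.3458) = 0.6876.
C = 1610 × 0.6876 = 1110 mg/L.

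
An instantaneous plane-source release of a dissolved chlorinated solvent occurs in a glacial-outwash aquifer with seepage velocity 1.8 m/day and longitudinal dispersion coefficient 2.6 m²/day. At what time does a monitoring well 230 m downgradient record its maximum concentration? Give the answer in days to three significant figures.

127 days

For the 1D instantaneous-source solution, setting ∂C/∂t = 0 at fixed x gives v²t² + 2Dt − x² = 0, so t = (√(D² + v²x²) − D)/v².
√(D² + v²x²) = √(2.6² + 1.8² × 230²) = 414.0; v² = 3.24.
t = (414.0 − 2.6)/3.24 = 127 days (vs. the pure-advection estimate x/v = 128 d).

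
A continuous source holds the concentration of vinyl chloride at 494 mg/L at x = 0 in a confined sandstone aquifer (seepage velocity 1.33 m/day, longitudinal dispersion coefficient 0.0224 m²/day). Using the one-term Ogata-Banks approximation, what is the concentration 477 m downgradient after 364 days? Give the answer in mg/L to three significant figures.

For a continuous step input, C/C₀ ≈ ½·erfc((x−vt)/(2√(Dt))).
vt = 1.33 × 364 = 484.12 m and 2√(Dt) = 2√(0.0224 × 364) = 5.711 m.
Argument (x−vt)/(2√(Dt)) = (477 − 484.12)/5.711 = -1.247; ½·erfc(-1.247) = 0.9611.
C = 494 × 0.9611 = 475 mg/L.

475 mg/L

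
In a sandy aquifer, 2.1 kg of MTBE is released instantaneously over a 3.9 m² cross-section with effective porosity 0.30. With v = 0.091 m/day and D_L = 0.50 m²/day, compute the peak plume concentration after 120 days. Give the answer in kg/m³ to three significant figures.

The peak of an instantaneous 1D plume sits at x = vt; there the Gaussian factor is 1 and C_max = M/(n_e·A·√(4πDt)), where n_e·A is the pore area the mass is dissolved in.
√(4πDt) = √(4π × 0.50 × 120) = 27.46 m, so C_max = 2.1/(0.30 × 3.9 × 27.46) = 0.0654 kg/m³.

0.0654 kg/m³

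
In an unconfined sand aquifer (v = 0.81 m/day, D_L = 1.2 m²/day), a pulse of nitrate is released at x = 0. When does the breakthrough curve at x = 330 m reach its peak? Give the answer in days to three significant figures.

For the 1D instantaneous-source solution, setting ∂C/∂t = 0 at fixed x gives v²t² + 2Dt − x² = 0, so t = (√(D² + v²x²) − D)/v².
√(D² + v²x²) = √(1.2² + 0.81² × 330²) = 267.3; v² = 0.6561.
t = (267.3 − 1.2)/0.6561 = 406 days (vs. the pure-advection estimate x/v = 407 d).

406 days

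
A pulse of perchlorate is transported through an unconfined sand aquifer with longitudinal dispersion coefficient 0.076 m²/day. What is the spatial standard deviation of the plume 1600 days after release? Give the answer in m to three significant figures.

15.6 m

Dispersive spreading gives a Gaussian with σ² = 2Dt; advection only shifts the center.
σ = √(2 × 0.076 × 1600) = 15.6 m.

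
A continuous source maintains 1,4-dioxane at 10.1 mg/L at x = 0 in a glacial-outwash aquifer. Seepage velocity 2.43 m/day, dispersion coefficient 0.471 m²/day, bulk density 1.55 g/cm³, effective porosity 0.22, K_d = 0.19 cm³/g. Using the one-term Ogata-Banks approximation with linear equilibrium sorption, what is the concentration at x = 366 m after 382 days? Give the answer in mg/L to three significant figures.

10.0 mg/L

Retardation factor R = 1 + ρ_b·K_d/n = 1 + 1.55 × 0.19/0.22 = 2.339.
Sorption retards both mechanisms: v_R = v/R = 1.039 m/day, D_R = D/R = 0.2014 m²/day.
v_R·t = 1.039 × 382 = 396.898 m; 2√(D_R t) = 17.54 m; argument = (366 − 396.898)/17.54 = -1.762.
C = C₀ × ½·erfc(-1.762) = 10.1 × 0.9936 = 10.0 mg/L.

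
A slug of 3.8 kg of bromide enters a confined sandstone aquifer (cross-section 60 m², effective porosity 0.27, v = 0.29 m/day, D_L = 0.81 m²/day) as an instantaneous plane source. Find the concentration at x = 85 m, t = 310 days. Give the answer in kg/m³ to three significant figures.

0.00408 kg/m³

For an instantaneous plane source, C(x,t) = M/(n_e·A·√(4πDt)) · exp(−(x−vt)²/(4Dt)), with n_e·A the pore (flow) area.
Plume center vt = 0.29 × 310 = 89.9 m, so the well at 85 m is 4.9 m upgradient of the peak.
√(4πDt) = 56.17 m, giving peak height M/(n_e·A·√(4πDt)) = 3.8/(0.27 × 60 × 56.17) = 0.004176 kg/m³.
(x−vt)²/(4Dt) = (-4.9)²/(4 × 0.81 × 310) = 0.02390; exp(−0.02390) = 0.9764.
C = 0.004176 × 0.9764 = 0.00408 kg/m³.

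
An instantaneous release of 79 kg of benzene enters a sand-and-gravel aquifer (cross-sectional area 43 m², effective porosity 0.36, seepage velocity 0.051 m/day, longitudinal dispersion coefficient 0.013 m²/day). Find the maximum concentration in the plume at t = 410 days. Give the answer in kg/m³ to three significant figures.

The peak of an instantaneous 1D plume sits at x = vt; there the Gaussian factor is 1 and C_max = M/(n_e·A·√(4πDt)), where n_e·A is the pore area the mass is dissolved in.
√(4πDt) = √(4π × 0.013 × 410) = 8.184 m, so C_max = 79/(0.36 × 43 × 8.184) = 0.624 kg/m³.

0.624 kg/m³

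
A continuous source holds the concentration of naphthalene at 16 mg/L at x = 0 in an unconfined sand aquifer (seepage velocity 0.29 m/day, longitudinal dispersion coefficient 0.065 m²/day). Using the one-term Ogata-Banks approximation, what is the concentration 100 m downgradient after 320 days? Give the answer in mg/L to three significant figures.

For a continuous step input, C/C₀ ≈ ½·erfc((x−vt)/(2√(Dt))).
vt = 0.29 × 320 = 92.8 m and 2√(Dt) = 2√(0.065 × 320) = 9.121 m.
Argument (x−vt)/(2√(Dt)) = (100 − 92.8)/9.121 = 0.7894; ½·erfc(0.7894) = 0.1321.
C = 16 × 0.1321 = 2.11 mg/L.

2.11 mg/L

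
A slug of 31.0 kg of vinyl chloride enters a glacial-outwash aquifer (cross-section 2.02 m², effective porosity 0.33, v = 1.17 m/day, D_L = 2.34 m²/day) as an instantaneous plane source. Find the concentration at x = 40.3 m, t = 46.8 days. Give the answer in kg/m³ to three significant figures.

For an instantaneous plane source, C(x,t) = M/(n_e·A·√(4πDt)) · exp(−(x−vt)²/(4Dt)), with n_e·A the pore (flow) area.
Plume center vt = 1.17 × 46.8 = 54.756 m, so the well at 40.3 m is 14.456 m upgradient of the peak.
√(4πDt) = 37.10 m, giving peak height M/(n_e·A·√(4πDt)) = 31.0/(0.33 × 2.02 × 37.10) = 1.253 kg/m³.
(x−vt)²/(4Dt) = (-14.456)²/(4 × 2.34 × 46.8) = 0.4771; exp(−0.4771) = 0.6206.
C = 1.253 × 0.6206 = 0.778 kg/m³.

0.778 kg/m³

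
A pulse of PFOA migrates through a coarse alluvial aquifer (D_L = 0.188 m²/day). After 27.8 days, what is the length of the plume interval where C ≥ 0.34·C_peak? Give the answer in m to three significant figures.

9.50 m

The plume is Gaussian with σ = √(2Dt) = √(2 × 0.188 × 27.8) = 3.233 m.
C/C_peak = exp(−Δx²/(2σ²)) = 0.34 ⇒ Δx = σ·√(−2 ln 0.34) = 3.233 × 1.469 = 4.749 m.
Width = 2Δx = 9.50 m.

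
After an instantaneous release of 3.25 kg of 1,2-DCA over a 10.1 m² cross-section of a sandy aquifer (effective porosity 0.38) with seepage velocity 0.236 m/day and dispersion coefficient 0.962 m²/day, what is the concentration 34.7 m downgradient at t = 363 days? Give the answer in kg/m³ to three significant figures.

0.00199 kg/m³

For an instantaneous plane source, C(x,t) = M/(n_e·A·√(4πDt)) · exp(−(x−vt)²/(4Dt)), with n_e·A the pore (flow) area.
Plume center vt = 0.236 × 363 = 85.668 m, so the well at 34.7 m is 50.968 m upgradient of the peak.
√(4πDt) = 66.24 m, giving peak height M/(n_e·A·√(4πDt)) = 3.25/(0.38 × 10.1 × 66.24) = 0.01278 kg/m³.
(x−vt)²/(4Dt) = (-50.968)²/(4 × 0.962 × 363) = 1.860; exp(−1.860) = 0.1557.
C = 0.01278 × 0.1557 = 0.00199 kg/m³.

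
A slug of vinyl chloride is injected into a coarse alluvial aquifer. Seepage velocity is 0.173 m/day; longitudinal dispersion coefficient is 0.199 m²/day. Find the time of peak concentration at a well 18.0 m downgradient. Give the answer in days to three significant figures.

97.6 days

For the 1D instantaneous-source solution, setting ∂C/∂t = 0 at fixed x gives v²t² + 2Dt − x² = 0, so t = (√(D² + v²x²) − D)/v².
√(D² + v²x²) = √(0.199² + 0.173² × 18.0²) = 3.120; v² = 0.029929.
t = (3.120 − 0.199)/0.029929 = 97.6 days (vs. the pure-advection estimate x/v = 104 d).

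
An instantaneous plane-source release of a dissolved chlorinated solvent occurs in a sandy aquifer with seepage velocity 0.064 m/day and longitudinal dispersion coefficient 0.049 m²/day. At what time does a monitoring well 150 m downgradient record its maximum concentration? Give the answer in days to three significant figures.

2330 days

For the 1D instantaneous-source solution, setting ∂C/∂t = 0 at fixed x gives v²t² + 2Dt − x² = 0, so t = (√(D² + v²x²) − D)/v².
√(D² + v²x²) = √(0.049² + 0.064² × 150²) = 9.600; v² = 0.004096.
t = (9.600 − 0.049)/0.004096 = 2330 days (vs. the pure-advection estimate x/v = 2340 d).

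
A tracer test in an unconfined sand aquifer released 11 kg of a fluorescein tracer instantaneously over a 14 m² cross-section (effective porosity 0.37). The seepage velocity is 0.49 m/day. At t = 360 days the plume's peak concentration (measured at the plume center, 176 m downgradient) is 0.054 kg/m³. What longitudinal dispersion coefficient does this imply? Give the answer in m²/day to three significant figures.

At the plume center C_max = M/(n_e·A·√(4πDt)), so D = M²/(4πt·(n_e·A·C_max)²).
n_e·A·C_max = 0.37 × 14 × 0.054 = 0.2797 kg/m.
D = 11²/(4π × 360 × 0.2797²) = 0.342 m²/day.

0.342 m²/day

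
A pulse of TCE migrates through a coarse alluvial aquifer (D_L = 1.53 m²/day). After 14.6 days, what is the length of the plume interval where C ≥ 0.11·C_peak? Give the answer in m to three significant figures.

The plume is Gaussian with σ = √(2Dt) = √(2 × 1.53 × 14.6) = 6.684 m.
C/C_peak = exp(−Δx²/(2σ²)) = 0.11 ⇒ Δx = σ·√(−2 ln 0.11) = 6.684 × 2.101 = 14.04 m.
Width = 2Δx = 28.1 m.

28.1 m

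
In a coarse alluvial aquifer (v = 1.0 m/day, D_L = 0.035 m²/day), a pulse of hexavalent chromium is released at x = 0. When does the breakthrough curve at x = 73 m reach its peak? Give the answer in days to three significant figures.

73.0 days

For the 1D instantaneous-source solution, setting ∂C/∂t = 0 at fixed x gives v²t² + 2Dt − x² = 0, so t = (√(D² + v²x²) − D)/v².
√(D² + v²x²) = √(0.035² + 1.0² × 73²) = 73.00; v² = 1.
t = (73.00 − 0.035)/1 = 73.0 days (vs. the pure-advection estimate x/v = 73.0 d).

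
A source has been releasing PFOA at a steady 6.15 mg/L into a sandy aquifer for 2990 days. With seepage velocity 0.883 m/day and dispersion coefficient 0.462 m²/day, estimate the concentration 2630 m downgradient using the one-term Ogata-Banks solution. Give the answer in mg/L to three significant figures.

3.55 mg/L

For a continuous step input, C/C₀ ≈ ½·erfc((x−vt)/(2√(Dt))).
vt = 0.883 × 2990 = 2640.17 m and 2√(Dt) = 2√(0.462 × 2990) = 74.33 m.
Argument (x−vt)/(2√(Dt)) = (2630 − 2640.17)/74.33 = -0.1368; ½·erfc(-0.1368) = 0.5767.
C = 6.15 × 0.5767 = 3.55 mg/L.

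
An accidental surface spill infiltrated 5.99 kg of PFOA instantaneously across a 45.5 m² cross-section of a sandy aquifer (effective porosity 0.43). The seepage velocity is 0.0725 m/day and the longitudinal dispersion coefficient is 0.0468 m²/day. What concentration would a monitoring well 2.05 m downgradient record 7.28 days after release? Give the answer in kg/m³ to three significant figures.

0.0270 kg/m³

For an instantaneous plane source, C(x,t) = M/(n_e·A·√(4πDt)) · exp(−(x−vt)²/(4Dt)), with n_e·A the pore (flow) area.
Plume center vt = 0.0725 × 7.28 = 0.5278 m, so the well at 2.05 m is 1.5222 m downgradient of the peak.
√(4πDt) = 2.069 m, giving peak height M/(n_e·A·√(4πDt)) = 5.99/(0.43 × 45.5 × 2.069) = 0.1480 kg/m³.
(x−vt)²/(4Dt) = (1.5222)²/(4 × 0.0468 × 7.28) = 1.700; exp(−1.700) = 0.1827.
C = 0.1480 × 0.1827 = 0.0270 kg/m³.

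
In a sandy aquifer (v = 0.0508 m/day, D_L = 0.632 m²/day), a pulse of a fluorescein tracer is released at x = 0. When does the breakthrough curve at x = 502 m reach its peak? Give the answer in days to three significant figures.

For the 1D instantaneous-source solution, setting ∂C/∂t = 0 at fixed x gives v²t² + 2Dt − x² = 0, so t = (√(D² + v²x²) − D)/v².
√(D² + v²x²) = √(0.632² + 0.0508² × 502²) = 25.51; v² = 0.00258064.
t = (25.51 − 0.632)/0.00258064 = 9640 days (vs. the pure-advection estimate x/v = 9880 d).

9640 days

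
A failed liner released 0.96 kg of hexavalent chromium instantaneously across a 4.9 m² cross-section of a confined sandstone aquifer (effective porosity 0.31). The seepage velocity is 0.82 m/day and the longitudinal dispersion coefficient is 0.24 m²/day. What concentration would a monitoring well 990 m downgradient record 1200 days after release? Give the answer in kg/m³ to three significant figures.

For an instantaneous plane source, C(x,t) = M/(n_e·A·√(4πDt)) · exp(−(x−vt)²/(4Dt)), with n_e·A the pore (flow) area.
Plume center vt = 0.82 × 1200 = 984 m, so the well at 990 m is 6 m downgradient of the peak.
√(4πDt) = 60.16 m, giving peak height M/(n_e·A·√(4πDt)) = 0.96/(0.31 × 4.9 × 60.16) = 0.01051 kg/m³.
(x−vt)²/(4Dt) = (6)²/(4 × 0.24 × 1200) = 0.03125; exp(−0.03125) = 0.9692.
C = 0.01051 × 0.9692 = 0.0102 kg/m³.

0.0102 kg/m³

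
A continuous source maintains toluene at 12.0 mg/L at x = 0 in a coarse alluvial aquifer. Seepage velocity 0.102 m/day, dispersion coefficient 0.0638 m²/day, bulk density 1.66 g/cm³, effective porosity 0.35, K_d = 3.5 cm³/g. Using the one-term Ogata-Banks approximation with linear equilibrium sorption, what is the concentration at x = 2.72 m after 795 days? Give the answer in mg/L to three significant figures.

9.41 mg/L

Retardation factor R = 1 + ρ_b·K_d/n = 1 + 1.66 × 3.5/0.35 = 17.60.
Sorption retards both mechanisms: v_R = v/R = 0.005795 m/day, D_R = D/R = 0.003625 m²/day.
v_R·t = 0.005795 × 795 = 4.607025 m; 2√(D_R t) = 3.395 m; argument = (2.72 − 4.607025)/3.395 = -0.5558.
C = C₀ × ½·erfc(-0.5558) = 12.0 × 0.7841 = 9.41 mg/L.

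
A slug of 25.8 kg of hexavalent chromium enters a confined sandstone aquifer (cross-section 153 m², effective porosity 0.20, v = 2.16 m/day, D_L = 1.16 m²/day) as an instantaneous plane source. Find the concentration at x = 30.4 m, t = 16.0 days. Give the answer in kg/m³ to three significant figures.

0.0437 kg/m³

For an instantaneous plane source, C(x,t) = M/(n_e·A·√(4πDt)) · exp(−(x−vt)²/(4Dt)), with n_e·A the pore (flow) area.
Plume center vt = 2.16 × 16.0 = 34.56 m, so the well at 30.4 m is 4.16 m upgradient of the peak.
√(4πDt) = 15.27 m, giving peak height M/(n_e·A·√(4πDt)) = 25.8/(0.20 × 153 × 15.27) = 0.05522 kg/m³.
(x−vt)²/(4Dt) = (-4.16)²/(4 × 1.16 × 16.0) = 0.2331; exp(−0.2331) = 0.7921.
C = 0.05522 × 0.7921 = 0.0437 kg/m³.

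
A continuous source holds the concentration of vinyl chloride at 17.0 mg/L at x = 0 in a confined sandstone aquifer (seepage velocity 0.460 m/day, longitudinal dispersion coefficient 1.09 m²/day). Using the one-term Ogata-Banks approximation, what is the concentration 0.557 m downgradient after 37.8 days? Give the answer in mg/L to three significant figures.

16.5 mg/L

For a continuous step input, C/C₀ ≈ ½·erfc((x−vt)/(2√(Dt))).
vt = 0.460 × 37.8 = 17.388 m and 2√(Dt) = 2√(1.09 × 37.8) = 12.84 m.
Argument (x−vt)/(2√(Dt)) = (0.557 − 17.388)/12.84 = -1.311; ½·erfc(-1.311) = 0.9681.
C = 17.0 × 0.9681 = 16.5 mg/L.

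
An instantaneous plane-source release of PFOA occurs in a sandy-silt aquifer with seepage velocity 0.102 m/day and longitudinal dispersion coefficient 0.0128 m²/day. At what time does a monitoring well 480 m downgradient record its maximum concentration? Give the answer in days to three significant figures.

4700 days

For the 1D instantaneous-source solution, setting ∂C/∂t = 0 at fixed x gives v²t² + 2Dt − x² = 0, so t = (√(D² + v²x²) − D)/v².
√(D² + v²x²) = √(0.0128² + 0.102² × 480²) = 48.96; v² = 0.010404.
t = (48.96 − 0.0128)/0.010404 = 4700 days (vs. the pure-advection estimate x/v = 4710 d).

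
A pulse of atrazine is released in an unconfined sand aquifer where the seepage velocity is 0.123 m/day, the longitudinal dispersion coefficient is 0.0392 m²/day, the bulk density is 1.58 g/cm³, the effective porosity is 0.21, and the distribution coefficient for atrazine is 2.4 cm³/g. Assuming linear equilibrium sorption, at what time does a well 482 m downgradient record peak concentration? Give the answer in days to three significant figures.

Retardation factor R = 1 + ρ_b·K_d/n = 1 + 1.58 × 2.4/0.21 = 19.06.
Sorption retards both mechanisms: v_R = v/R = 0.006453 m/day, D_R = D/R = 0.002057 m²/day.
Peak time from v_R²t² + 2D_R t − x² = 0: t = (√(D_R² + v_R²x²) − D_R)/v_R².
√(D_R² + v_R²x²) = √(0.002057² + 0.006453² × 482²) = 3.110; v_R² = 4.164e-05.
t = (3.110 − 0.002057)/4.164e-05 = 74600 days.

74600 days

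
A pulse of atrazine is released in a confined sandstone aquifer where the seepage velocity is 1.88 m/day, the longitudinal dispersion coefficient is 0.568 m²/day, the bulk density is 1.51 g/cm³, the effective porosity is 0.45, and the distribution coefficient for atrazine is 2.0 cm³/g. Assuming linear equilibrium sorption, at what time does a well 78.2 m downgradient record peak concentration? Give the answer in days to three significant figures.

Retardation factor R = 1 + ρ_b·K_d/n = 1 + 1.51 × 2.0/0.45 = 7.711.
Sorption retards both mechanisms: v_R = v/R = 0.2438 m/day, D_R = D/R = 0.07366 m²/day.
Peak time from v_R²t² + 2D_R t − x² = 0: t = (√(D_R² + v_R²x²) − D_R)/v_R².
√(D_R² + v_R²x²) = √(0.07366² + 0.2438² × 78.2²) = 19.07; v_R² = 0.05944.
t = (19.07 − 0.07366)/0.05944 = 320 days.

320 days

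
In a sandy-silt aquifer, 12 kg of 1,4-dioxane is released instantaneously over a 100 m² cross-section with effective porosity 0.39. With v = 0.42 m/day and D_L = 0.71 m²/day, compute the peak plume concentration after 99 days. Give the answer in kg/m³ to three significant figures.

0.0104 kg/m³

The peak of an instantaneous 1D plume sits at x = vt; there the Gaussian factor is 1 and C_max = M/(n_e·A·√(4πDt)), where n_e·A is the pore area the mass is dissolved in.
√(4πDt) = √(4π × 0.71 × 99) = 29.72 m, so C_max = 12/(0.39 × 100 × 29.72) = 0.0104 kg/m³.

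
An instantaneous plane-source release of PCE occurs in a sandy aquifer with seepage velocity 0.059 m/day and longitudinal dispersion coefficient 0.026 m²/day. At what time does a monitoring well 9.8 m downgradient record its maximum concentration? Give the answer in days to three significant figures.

For the 1D instantaneous-source solution, setting ∂C/∂t = 0 at fixed x gives v²t² + 2Dt − x² = 0, so t = (√(D² + v²x²) − D)/v².
√(D² + v²x²) = √(0.026² + 0.059² × 9.8²) = 0.5788; v² = 0.003481.
t = (0.5788 − 0.026)/0.003481 = 159 days (vs. the pure-advection estimate x/v = 166 d).

159 days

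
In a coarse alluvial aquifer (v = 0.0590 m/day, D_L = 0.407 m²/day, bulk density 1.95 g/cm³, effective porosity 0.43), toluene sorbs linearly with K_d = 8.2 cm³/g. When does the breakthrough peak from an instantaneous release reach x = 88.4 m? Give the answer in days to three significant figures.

Retardation factor R = 1 + ρ_b·K_d/n = 1 + 1.95 × 8.2/0.43 = 38.19.
Sorption retards both mechanisms: v_R = v/R = 0.001545 m/day, D_R = D/R = 0.01066 m²/day.
Peak time from v_R²t² + 2D_R t − x² = 0: t = (√(D_R² + v_R²x²) − D_R)/v_R².
√(D_R² + v_R²x²) = √(0.01066² + 0.001545² × 88.4²) = 0.1370; v_R² = 2.387e-06.
t = (0.1370 − 0.01066)/2.387e-06 = 52900 days.

52900 days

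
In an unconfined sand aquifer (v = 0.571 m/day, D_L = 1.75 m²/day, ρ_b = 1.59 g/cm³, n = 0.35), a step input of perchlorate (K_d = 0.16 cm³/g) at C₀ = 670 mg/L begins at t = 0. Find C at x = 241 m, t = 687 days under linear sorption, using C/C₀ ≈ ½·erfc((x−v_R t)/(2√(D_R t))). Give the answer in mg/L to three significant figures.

238 mg/L

Retardation factor R = 1 + ρ_b·K_d/n = 1 + 1.59 × 0.16/0.35 = 1.727.
Sorption retards both mechanisms: v_R = v/R = 0.3306 m/day, D_R = D/R = 1.013 m²/day.
v_R·t = 0.3306 × 687 = 227.1222 m; 2√(D_R t) = 52.76 m; argument = (241 − 227.1222)/52.76 = 0.2630.
C = C₀ × ½·erfc(0.2630) = 670 × 0.3550 = 238 mg/L.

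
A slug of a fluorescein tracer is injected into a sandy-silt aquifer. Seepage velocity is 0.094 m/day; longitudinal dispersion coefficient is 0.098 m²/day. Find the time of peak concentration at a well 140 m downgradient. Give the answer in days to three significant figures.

1480 days

For the 1D instantaneous-source solution, setting ∂C/∂t = 0 at fixed x gives v²t² + 2Dt − x² = 0, so t = (√(D² + v²x²) − D)/v².
√(D² + v²x²) = √(0.098² + 0.094² × 140²) = 13.16; v² = 0.008836.
t = (13.16 − 0.098)/0.008836 = 1480 days (vs. the pure-advection estimate x/v = 1490 d).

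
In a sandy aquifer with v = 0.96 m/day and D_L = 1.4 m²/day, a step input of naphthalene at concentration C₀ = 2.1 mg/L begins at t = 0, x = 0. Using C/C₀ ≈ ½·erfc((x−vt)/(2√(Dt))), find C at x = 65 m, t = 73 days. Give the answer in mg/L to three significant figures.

1.34 mg/L

For a continuous step input, C/C₀ ≈ ½·erfc((x−vt)/(2√(Dt))).
vt = 0.96 × 73 = 70.08 m and 2√(Dt) = 2√(1.4 × 73) = 20.22 m.
Argument (x−vt)/(2√(Dt)) = (65 − 70.08)/20.22 = -0.2512; ½·erfc(-0.2512) = 0.6388.
C = 2.1 × 0.6388 = 1.34 mg/L.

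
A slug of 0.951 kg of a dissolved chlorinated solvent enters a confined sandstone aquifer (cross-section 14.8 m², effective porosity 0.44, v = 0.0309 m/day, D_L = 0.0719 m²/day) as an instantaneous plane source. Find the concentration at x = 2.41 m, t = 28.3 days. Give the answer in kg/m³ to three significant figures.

For an instantaneous plane source, C(x,t) = M/(n_e·A·√(4πDt)) · exp(−(x−vt)²/(4Dt)), with n_e·A the pore (flow) area.
Plume center vt = 0.0309 × 28.3 = 0.87447 m, so the well at 2.41 m is 1.53553 m downgradient of the peak.
√(4πDt) = 5.057 m, giving peak height M/(n_e·A·√(4πDt)) = 0.951/(0.44 × 14.8 × 5.057) = 0.02888 kg/m³.
(x−vt)²/(4Dt) = (1.53553)²/(4 × 0.0719 × 28.3) = 0.2897; exp(−0.2897) = 0.7485.
C = 0.02888 × 0.7485 = 0.0216 kg/m³.

0.0216 kg/m³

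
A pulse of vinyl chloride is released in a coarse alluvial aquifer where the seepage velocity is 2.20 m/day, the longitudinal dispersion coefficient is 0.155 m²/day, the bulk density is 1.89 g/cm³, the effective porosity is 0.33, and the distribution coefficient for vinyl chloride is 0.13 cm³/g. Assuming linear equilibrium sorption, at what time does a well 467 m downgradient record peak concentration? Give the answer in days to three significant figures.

370 days

Retardation factor R = 1 + ρ_b·K_d/n = 1 + 1.89 × 0.13/0.33 = 1.745.
Sorption retards both mechanisms: v_R = v/R = 1.261 m/day, D_R = D/R = 0.08883 m²/day.
Peak time from v_R²t² + 2D_R t − x² = 0: t = (√(D_R² + v_R²x²) − D_R)/v_R².
√(D_R² + v_R²x²) = √(0.08883² + 1.261² × 467²) = 588.9; v_R² = 1.590.
t = (588.9 − 0.08883)/1.590 = 370 days.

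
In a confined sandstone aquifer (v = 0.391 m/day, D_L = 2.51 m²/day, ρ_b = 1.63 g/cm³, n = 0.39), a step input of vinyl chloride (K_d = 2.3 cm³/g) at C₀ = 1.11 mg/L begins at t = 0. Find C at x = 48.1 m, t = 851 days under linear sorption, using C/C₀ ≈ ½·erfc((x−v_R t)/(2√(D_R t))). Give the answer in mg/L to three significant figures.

Retardation factor R = 1 + ρ_b·K_d/n = 1 + 1.63 × 2.3/0.39 = 10.61.
Sorption retards both mechanisms: v_R = v/R = 0.03685 m/day, D_R = D/R = 0.2366 m²/day.
v_R·t = 0.03685 × 851 = 31.35935 m; 2√(D_R t) = 28.38 m; argument = (48.1 − 31.35935)/28.38 = 0.5899.
C = C₀ × ½·erfc(0.5899) = 1.11 × 0.2021 = 0.224 mg/L.

0.224 mg/L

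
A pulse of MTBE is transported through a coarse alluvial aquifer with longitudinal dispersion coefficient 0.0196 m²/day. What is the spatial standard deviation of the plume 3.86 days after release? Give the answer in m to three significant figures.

Dispersive spreading gives a Gaussian with σ² = 2Dt; advection only shifts the center.
σ = √(2 × 0.0196 × 3.86) = 0.389 m.

0.389 m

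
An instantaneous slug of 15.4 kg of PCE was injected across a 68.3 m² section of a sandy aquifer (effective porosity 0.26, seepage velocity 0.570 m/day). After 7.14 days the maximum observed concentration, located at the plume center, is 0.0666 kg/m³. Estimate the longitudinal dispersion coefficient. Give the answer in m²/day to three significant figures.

At the plume center C_max = M/(n_e·A·√(4πDt)), so D = M²/(4πt·(n_e·A·C_max)²).
n_e·A·C_max = 0.26 × 68.3 × 0.0666 = 1.183 kg/m.
D = 15.4²/(4π × 7.14 × 1.183²) = 1.89 m²/day.

1.89 m²/day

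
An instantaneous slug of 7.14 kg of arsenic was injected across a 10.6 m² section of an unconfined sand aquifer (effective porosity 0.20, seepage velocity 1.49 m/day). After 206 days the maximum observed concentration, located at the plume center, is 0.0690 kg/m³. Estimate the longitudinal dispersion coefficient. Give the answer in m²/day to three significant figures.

At the plume center C_max = M/(n_e·A·√(4πDt)), so D = M²/(4πt·(n_e·A·C_max)²).
n_e·A·C_max = 0.20 × 10.6 × 0.0690 = 0.1463 kg/m.
D = 7.14²/(4π × 206 × 0.1463²) = 0.920 m²/day.

0.920 m²/day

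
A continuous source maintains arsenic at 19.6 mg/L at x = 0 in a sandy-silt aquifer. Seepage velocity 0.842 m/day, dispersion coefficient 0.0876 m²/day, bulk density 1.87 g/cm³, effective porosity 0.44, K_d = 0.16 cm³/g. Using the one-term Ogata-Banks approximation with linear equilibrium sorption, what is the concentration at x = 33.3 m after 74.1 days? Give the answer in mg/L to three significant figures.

18.0 mg/L

Retardation factor R = 1 + ρ_b·K_d/n = 1 + 1.87 × 0.16/0.44 = 1.680.
Sorption retards both mechanisms: v_R = v/R = 0.5012 m/day, D_R = D/R = 0.05214 m²/day.
v_R·t = 0.5012 × 74.1 = 37.13892 m; 2√(D_R t) = 3.931 m; argument = (33.3 − 37.13892)/3.931 = -0.9766.
C = C₀ × ½·erfc(-0.9766) = 19.6 × 0.9164 = 18.0 mg/L.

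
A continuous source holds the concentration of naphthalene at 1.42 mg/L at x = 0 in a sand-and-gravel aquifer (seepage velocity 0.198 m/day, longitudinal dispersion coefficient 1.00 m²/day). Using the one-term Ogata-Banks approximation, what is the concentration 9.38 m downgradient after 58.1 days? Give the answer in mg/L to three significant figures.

For a continuous step input, C/C₀ ≈ ½·erfc((x−vt)/(2√(Dt))).
vt = 0.198 × 58.1 = 11.5038 m and 2√(Dt) = 2√(1.00 × 58.1) = 15.24 m.
Argument (x−vt)/(2√(Dt)) = (9.38 − 11.5038)/15.24 = -0.1394; ½·erfc(-0.1394) = 0.5781.
C = 1.42 × 0.5781 = 0.821 mg/L.

0.821 mg/L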